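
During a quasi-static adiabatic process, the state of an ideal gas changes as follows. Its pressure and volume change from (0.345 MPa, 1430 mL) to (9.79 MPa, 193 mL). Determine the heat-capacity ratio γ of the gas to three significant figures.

γ ≈ 1.67

PV^γ = const ⇒ γ = ln(P₂/P₁) / ln(V₁/V₂).
γ = ln(9.79/0.345) / ln(1430/193) = 1.67.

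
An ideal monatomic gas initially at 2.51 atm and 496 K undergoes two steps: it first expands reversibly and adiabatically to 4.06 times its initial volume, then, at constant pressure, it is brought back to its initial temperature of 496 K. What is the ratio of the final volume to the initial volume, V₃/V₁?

V₃/V₁ ≈ 10.3

For a monatomic ideal gas γ = 5/3.
Adiabatic step: V₂/V₁ = 4.06; T₂ = T₁·(1/4.06)^(2/3) = 194.9 K.
Isobaric step: V₃/V₂ = T₃/T₂ = 496/194.9.
V₃/V₁ = (V₂/V₁)(V₃/V₂) = 4.06 × (496/194.9) = 10.33.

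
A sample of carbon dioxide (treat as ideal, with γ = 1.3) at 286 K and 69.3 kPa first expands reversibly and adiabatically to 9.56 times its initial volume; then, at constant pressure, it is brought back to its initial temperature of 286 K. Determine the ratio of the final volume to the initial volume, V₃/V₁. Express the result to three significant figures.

Adiabatic step: V₂/V₁ = 9.56; T₂ = T₁·(1/9.56)^(0.3) = 145.3 K.
Isobaric step: V₃/V₂ = T₃/T₂ = 286/145.3.
V₃/V₁ = (V₂/V₁)(V₃/V₂) = 9.56 × (286/145.3) = 18.82.

V₃/V₁ ≈ 18.8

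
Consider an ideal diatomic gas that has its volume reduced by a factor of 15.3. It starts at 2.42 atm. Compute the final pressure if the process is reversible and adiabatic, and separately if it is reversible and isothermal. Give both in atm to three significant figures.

For a diatomic ideal gas γ = 7/5.
Isothermal: P₂ = P₁(V₁/V₂) = 2.42×15.3 = 37.03 atm.
Adiabatic: P₂ = P₁(V₁/V₂)^γ = 2.42×15.3^(7/5) = 110.3 atm.

adiabatic: 110 atm; isothermal: 37.0 atm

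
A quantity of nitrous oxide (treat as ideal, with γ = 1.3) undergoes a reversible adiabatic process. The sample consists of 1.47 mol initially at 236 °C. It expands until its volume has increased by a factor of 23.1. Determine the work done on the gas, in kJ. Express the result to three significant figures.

W ≈ -12.7 kJ

Adiabatic: T₁V₁^(γ−1) = T₂V₂^(γ−1) ⇒ T₂ = T₁ (V₁/V₂)^(γ−1).
T₁ = 236 °C = 509.1 K.
T₂ = 509.1 × (1/23.1)^(0.3) = 198.5 K.
Q = 0, so ΔU = W_on_gas = nCᵥΔT with Cᵥ = R/(γ−1) = 27.71 J/(mol·K).
ΔU = 1.47 × 27.71 × (198.5 − 509.1) = -12660 J.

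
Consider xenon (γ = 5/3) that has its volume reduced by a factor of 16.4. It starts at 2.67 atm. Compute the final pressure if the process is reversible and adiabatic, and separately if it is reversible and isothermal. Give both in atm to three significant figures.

adiabatic: 283 atm; isothermal: 43.8 atm

Isothermal: P₂ = P₁(V₁/V₂) = 2.67×16.4 = 43.79 atm.
Adiabatic: P₂ = P₁(V₁/V₂)^γ = 2.67×16.4^(5/3) = 282.7 atm.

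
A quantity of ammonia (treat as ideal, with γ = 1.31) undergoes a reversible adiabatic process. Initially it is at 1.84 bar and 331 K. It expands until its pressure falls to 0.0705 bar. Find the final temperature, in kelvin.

T₂ ≈ 153 K

Along an adiabat T P^((1−γ)/γ) is constant, so T₂ = T₁ (P₂/P₁)^((γ−1)/γ).
T₂ = 331 × (0.0705/1.84)^(0.237) = 153 K.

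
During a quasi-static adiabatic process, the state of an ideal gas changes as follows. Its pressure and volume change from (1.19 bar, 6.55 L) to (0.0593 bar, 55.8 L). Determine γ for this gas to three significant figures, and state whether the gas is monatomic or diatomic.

γ ≈ 1.40; diatomic

PV^γ = const ⇒ γ = ln(P₂/P₁) / ln(V₁/V₂).
γ = ln(0.0593/1.19) / ln(6.55/55.8) = 1.4.
γ ≈ 1.40 is close to 7/5, so the gas is diatomic.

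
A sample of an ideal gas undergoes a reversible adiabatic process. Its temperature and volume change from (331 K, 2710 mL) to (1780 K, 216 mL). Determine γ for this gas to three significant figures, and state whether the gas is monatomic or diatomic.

γ ≈ 1.67; monatomic

TV^(γ−1) = const ⇒ γ − 1 = ln(T₂/T₁) / ln(V₁/V₂).
γ = 1 + ln(1780/331) / ln(2710/216) = 1.665.
γ ≈ 1.67 is close to 5/3, so the gas is monatomic.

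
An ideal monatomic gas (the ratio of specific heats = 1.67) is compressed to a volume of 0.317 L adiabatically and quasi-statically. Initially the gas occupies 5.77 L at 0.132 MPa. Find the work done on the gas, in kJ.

W ≈ 6.81 kJ

P₂ = P₁(V₁/V₂)^γ = 0.132×(5.77/0.317)^(1.67) = 16.79 MPa.
For a reversible adiabat, W_by_gas = (P₁V₁ − P₂V₂)/(γ−1).
W_by = (132000×0.00577 − 1.679×10^7×0.000317) / (0.67) = -6806 J.
W_on_gas = −W_by = 6806 J.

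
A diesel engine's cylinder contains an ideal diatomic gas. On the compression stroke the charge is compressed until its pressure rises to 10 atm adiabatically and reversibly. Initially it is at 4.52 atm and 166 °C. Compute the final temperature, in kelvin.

T₂ ≈ 551 K

Adiabatic: T₂/T₁ = (P₂/P₁)^((γ−1)/γ).
For a diatomic ideal gas γ = 7/5, so (γ−1)/γ = 2/7.
T₁ = 166 °C = 439.1 K.
T₂ = 439.1 × (10/4.52)^(2/7) = 551 K.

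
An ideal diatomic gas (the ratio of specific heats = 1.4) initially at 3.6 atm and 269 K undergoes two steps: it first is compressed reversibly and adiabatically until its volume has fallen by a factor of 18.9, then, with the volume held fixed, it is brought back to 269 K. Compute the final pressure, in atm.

P₃ ≈ 68.0 atm

Adiabatic step (PV^γ = const): P₂ = 3.6×18.9^(1.4) = 220.5 atm; T₂ = 269×18.9^(0.4) = 871.6 K.
Isochoric: P₃ = P₂(T₃/T₂) = 220.5 × (269/871.6) = 68.04 atm.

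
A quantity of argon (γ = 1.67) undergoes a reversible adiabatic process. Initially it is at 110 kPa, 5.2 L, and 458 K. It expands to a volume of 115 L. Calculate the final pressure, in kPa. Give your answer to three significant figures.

Adiabatic: P₁V₁^γ = P₂V₂^γ ⇒ P₂ = P₁ (V₁/V₂)^γ.
P₂ = 110 × (5.2/115)^(1.67) = 0.6248 kPa.

P₂ ≈ 0.625 kPa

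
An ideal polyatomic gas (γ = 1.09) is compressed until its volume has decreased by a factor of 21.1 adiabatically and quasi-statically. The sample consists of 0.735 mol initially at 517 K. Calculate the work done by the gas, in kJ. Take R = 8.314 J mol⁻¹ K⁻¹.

W ≈ -11.1 kJ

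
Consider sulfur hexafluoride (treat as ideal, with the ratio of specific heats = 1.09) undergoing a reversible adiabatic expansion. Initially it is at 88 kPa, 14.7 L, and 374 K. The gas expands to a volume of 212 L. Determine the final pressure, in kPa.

Adiabatic: P₁V₁^γ = P₂V₂^γ ⇒ P₂ = P₁ (V₁/V₂)^γ.
P₂ = 88 × (14.7/212)^(1.09) = 4.799 kPa.

P₂ ≈ 4.80 kPa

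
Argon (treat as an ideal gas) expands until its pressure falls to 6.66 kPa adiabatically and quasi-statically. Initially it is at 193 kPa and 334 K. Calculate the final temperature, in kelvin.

Along an adiabat T P^((1−γ)/γ) is constant, so T₂ = T₁ (P₂/P₁)^((γ−1)/γ).
For a monatomic ideal gas γ = 5/3, so (γ−1)/γ = 2/5.
T₂ = 334 × (6.66/193)^(2/5) = 86.88 K.

T₂ ≈ 86.9 K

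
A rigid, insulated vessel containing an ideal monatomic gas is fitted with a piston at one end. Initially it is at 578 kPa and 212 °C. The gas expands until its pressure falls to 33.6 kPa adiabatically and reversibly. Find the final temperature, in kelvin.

Adiabatic: T₂/T₁ = (P₂/P₁)^((γ−1)/γ).
For a monatomic ideal gas γ = 5/3, so (γ−1)/γ = 2/5.
T₁ = 212 °C = 485.1 K.
T₂ = 485.1 × (33.6/578)^(2/5) = 155.5 K.

T₂ ≈ 155 K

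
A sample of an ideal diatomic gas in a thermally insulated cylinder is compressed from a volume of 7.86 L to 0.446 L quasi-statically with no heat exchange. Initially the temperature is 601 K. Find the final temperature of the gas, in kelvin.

T₂ ≈ 1890 K

Adiabatic: T₁V₁^(γ−1) = T₂V₂^(γ−1) ⇒ T₂ = T₁ (V₁/V₂)^(γ−1).
For a diatomic ideal gas γ = 7/5, so γ−1 = 2/5.
T₂ = 601 × (7.86/0.446)^(2/5) = 1894 K.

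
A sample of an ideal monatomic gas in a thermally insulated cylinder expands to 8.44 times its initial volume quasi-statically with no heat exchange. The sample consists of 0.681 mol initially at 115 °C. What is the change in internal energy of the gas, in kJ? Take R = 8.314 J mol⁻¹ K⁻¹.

ΔU ≈ -2.50 kJ

For a reversible adiabat TV^(γ−1) is constant, so T₂ = T₁ (V₁/V₂)^(γ−1).
γ = 5/3 for a monatomic ideal gas, so γ−1 = 2/3.
T₁ = 115 °C = 388.1 K.
T₂ = 388.1 × (1/8.44)^(2/3) = 93.63 K.
Q = 0, so ΔU = W_on_gas = nCᵥΔT with Cᵥ = R/(γ−1) = 12.47 J/(mol·K).
ΔU = 0.681 × 12.47 × (93.63 − 388.1) = -2501 J.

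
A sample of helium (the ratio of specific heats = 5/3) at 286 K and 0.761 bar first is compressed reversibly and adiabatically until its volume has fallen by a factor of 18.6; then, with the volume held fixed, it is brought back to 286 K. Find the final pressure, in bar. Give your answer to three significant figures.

P₃ ≈ 14.2 bar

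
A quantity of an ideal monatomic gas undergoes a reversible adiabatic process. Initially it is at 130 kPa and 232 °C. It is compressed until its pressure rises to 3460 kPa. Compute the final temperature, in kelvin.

Adiabatic: T₂/T₁ = (P₂/P₁)^((γ−1)/γ).
For a monatomic ideal gas γ = 5/3, so (γ−1)/γ = 2/5.
T₁ = 232 °C = 505.1 K.
T₂ = 505.1 × (3460/130)^(2/5) = 1877 K.

T₂ ≈ 1880 K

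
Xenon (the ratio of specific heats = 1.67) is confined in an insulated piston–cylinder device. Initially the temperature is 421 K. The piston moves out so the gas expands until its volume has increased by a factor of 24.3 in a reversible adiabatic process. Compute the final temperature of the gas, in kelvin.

T₂ ≈ 49.7 K

Adiabatic: T₁V₁^(γ−1) = T₂V₂^(γ−1) ⇒ T₂ = T₁ (V₁/V₂)^(γ−1).
T₂ = 421 × (1/24.3)^(0.67) = 49.65 K.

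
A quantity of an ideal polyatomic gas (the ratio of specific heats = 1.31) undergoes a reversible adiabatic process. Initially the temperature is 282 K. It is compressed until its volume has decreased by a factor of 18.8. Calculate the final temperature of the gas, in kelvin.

Adiabatic: T₁V₁^(γ−1) = T₂V₂^(γ−1) ⇒ T₂ = T₁ (V₁/V₂)^(γ−1).
T₂ = 282 × 18.8^(0.31) = 700.2 K.

T₂ ≈ 700 K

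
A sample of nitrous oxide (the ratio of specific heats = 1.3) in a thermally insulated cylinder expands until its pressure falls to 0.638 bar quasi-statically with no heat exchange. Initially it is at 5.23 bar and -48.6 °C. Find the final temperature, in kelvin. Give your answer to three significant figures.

T₂ ≈ 138 K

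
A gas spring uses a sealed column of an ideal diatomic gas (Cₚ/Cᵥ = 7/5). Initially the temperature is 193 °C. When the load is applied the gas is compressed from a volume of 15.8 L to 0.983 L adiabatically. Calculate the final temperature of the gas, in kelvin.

For a reversible adiabat TV^(γ−1) is constant, so T₂ = T₁ (V₁/V₂)^(γ−1).
T₁ = 193 °C = 466.1 K.
T₂ = 466.1 × (15.8/0.983)^(2/5) = 1416 K.

T₂ ≈ 1420 K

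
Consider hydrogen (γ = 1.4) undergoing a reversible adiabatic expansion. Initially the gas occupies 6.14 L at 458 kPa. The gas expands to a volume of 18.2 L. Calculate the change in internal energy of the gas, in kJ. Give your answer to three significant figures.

P₂ = P₁(V₁/V₂)^γ = 458×(6.14/18.2)^(1.4) = 100 kPa.
For a reversible adiabat, W_by_gas = (P₁V₁ − P₂V₂)/(γ−1).
W_by = (458000×0.00614 − 100000×0.0182) / (0.4) = 2478 J.
Q = 0 ⇒ ΔU = −W_by = -2478 J.

ΔU ≈ -2.48 kJ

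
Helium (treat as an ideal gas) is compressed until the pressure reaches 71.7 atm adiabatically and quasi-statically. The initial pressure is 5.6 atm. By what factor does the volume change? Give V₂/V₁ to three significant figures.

From PV^γ = const, V₂/V₁ = (P₁/P₂)^(1/γ).
For a monatomic ideal gas γ = 5/3.
V₂/V₁ = (5.6/71.7)^(3/5) = 0.2166.

V₂/V₁ ≈ 0.217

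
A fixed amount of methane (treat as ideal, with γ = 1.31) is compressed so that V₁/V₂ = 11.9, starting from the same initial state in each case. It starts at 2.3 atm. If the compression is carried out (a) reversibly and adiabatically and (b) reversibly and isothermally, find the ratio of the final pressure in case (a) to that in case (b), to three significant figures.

Isothermal: P_b = P₁(V₁/V₂) = 2.3×11.9.
Adiabatic: P_a = P₁(V₁/V₂)^γ = 2.3×11.9^(1.31).
P_a/P_b = (V₁/V₂)^(γ−1) = 11.9^(0.31) = 2.155.

P_adiabatic / P_isothermal ≈ 2.15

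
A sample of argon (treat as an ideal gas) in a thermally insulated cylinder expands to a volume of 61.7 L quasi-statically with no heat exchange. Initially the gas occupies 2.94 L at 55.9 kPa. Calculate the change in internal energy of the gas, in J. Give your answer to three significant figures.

γ = 5/3 for a monatomic ideal gas.
P₂ = P₁(V₁/V₂)^γ = 55.9×(2.94/61.7)^(5/3) = 0.3501 kPa.
For a reversible adiabat, W_by_gas = (P₁V₁ − P₂V₂)/(γ−1).
W_by = (55900×0.00294 − 350.1×0.0617) / (2/3) = 214.1 J.
Q = 0 ⇒ ΔU = −W_by = -214.1 J.

ΔU ≈ -214 J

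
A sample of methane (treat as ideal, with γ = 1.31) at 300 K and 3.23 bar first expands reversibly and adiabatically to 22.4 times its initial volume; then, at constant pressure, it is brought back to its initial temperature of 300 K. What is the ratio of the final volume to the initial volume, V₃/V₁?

V₃/V₁ ≈ 58.7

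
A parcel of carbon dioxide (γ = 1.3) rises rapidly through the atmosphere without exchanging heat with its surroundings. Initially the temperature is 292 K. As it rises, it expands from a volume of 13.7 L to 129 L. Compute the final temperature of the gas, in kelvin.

For a reversible adiabat TV^(γ−1) is constant, so T₂ = T₁ (V₁/V₂)^(γ−1).
T₂ = 292 × (13.7/129)^(0.3) = 149 K.

T₂ ≈ 149 K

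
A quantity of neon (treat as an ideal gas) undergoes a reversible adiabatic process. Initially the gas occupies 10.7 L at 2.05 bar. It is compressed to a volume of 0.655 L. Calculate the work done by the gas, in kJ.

γ = 5/3 for a monatomic ideal gas.
P₂ = P₁(V₁/V₂)^γ = 2.05×(10.7/0.655)^(5/3) = 215.6 bar.
For a reversible adiabat, W_by_gas = (P₁V₁ − P₂V₂)/(γ−1).
W_by = (205000×0.0107 − 2.156×10^7×0.000655) / (2/3) = -17890 J.

W ≈ -17.9 kJ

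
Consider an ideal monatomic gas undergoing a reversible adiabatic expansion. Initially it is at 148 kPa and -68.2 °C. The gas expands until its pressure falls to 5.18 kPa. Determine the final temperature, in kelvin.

T₂ ≈ 53.6 K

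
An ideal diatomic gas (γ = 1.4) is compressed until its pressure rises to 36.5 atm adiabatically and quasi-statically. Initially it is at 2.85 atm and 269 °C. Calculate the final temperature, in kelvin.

Along an adiabat T P^((1−γ)/γ) is constant, so T₂ = T₁ (P₂/P₁)^((γ−1)/γ).
T₁ = 269 °C = 542.1 K.
T₂ = 542.1 × (36.5/2.85)^(0.286) = 1123 K.

T₂ ≈ 1120 K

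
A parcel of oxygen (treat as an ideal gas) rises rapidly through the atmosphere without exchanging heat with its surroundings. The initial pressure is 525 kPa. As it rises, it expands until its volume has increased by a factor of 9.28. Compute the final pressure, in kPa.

P₂ ≈ 23.2 kPa

Since PV^γ is constant along a reversible adiabat, P₂ = P₁ (V₁/V₂)^γ.
For a diatomic ideal gas γ = 7/5.
P₂ = 525 × (1/9.28)^(7/5) = 23.21 kPa.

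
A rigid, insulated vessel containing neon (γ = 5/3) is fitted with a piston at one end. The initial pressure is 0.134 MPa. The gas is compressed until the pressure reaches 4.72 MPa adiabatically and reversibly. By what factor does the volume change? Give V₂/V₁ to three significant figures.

V₂/V₁ ≈ 0.118

From PV^γ = const, V₂/V₁ = (P₁/P₂)^(1/γ).
V₂/V₁ = (0.134/4.72)^(3/5) = 0.118.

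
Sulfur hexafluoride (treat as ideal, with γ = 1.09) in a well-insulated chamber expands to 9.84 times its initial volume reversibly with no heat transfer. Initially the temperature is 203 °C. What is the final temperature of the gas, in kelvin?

T₂ ≈ 388 K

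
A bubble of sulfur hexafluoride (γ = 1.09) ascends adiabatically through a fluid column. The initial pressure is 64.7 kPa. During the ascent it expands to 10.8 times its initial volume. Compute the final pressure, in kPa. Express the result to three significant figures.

P₂ ≈ 4.84 kPa

Adiabatic: P₁V₁^γ = P₂V₂^γ ⇒ P₂ = P₁ (V₁/V₂)^γ.
P₂ = 64.7 × (1/10.8)^(1.09) = 4.836 kPa.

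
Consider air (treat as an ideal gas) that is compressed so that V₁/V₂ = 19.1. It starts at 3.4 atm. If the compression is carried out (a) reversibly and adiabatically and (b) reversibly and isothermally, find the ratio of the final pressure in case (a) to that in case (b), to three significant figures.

For a diatomic ideal gas γ = 7/5.
Isothermal: P_b = P₁(V₁/V₂) = 3.4×19.1.
Adiabatic: P_a = P₁(V₁/V₂)^γ = 3.4×19.1^(7/5).
P_a/P_b = (V₁/V₂)^(γ−1) = 19.1^(2/5) = 3.254.

P_adiabatic / P_isothermal ≈ 3.25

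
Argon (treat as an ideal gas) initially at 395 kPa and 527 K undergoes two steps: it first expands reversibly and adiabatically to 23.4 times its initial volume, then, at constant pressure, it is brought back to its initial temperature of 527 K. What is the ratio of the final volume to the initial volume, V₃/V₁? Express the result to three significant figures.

For a monatomic ideal gas γ = 5/3.
Adiabatic step: V₂/V₁ = 23.4; T₂ = T₁·(1/23.4)^(2/3) = 64.42 K.
Isobaric step: V₃/V₂ = T₃/T₂ = 527/64.42.
V₃/V₁ = (V₂/V₁)(V₃/V₂) = 23.4 × (527/64.42) = 191.4.

V₃/V₁ ≈ 191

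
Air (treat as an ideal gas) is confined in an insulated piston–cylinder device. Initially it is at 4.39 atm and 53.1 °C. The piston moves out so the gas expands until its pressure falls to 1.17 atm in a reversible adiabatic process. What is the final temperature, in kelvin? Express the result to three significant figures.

T₂ ≈ 224 K

Adiabatic: T₂/T₁ = (P₂/P₁)^((γ−1)/γ).
For a diatomic ideal gas γ = 7/5, so (γ−1)/γ = 2/7.
T₁ = 53.1 °C = 326.2 K.
T₂ = 326.2 × (1.17/4.39)^(2/7) = 223.6 K.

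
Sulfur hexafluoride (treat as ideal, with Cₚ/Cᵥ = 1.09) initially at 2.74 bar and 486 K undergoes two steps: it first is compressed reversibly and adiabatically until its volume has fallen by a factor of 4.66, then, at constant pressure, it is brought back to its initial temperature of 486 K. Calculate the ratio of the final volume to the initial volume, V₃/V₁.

Adiabatic step: V₂/V₁ = 0.2146; T₂ = T₁·4.66^(0.09) = 558.2 K.
Isobaric step: V₃/V₂ = T₃/T₂ = 486/558.2.
V₃/V₁ = (V₂/V₁)(V₃/V₂) = 0.2146 × (486/558.2) = 0.1868.

V₃/V₁ ≈ 0.187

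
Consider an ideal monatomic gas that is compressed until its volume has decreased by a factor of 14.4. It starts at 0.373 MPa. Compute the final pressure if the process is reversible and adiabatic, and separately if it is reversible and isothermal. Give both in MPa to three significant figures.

For a monatomic ideal gas γ = 5/3.
Isothermal: P₂ = P₁(V₁/V₂) = 0.373×14.4 = 5.371 MPa.
Adiabatic: P₂ = P₁(V₁/V₂)^γ = 0.373×14.4^(5/3) = 31.79 MPa.

adiabatic: 31.8 MPa; isothermal: 5.37 MPa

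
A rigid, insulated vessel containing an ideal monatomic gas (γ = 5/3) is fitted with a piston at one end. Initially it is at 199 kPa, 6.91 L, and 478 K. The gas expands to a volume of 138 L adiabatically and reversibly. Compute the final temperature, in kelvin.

Adiabatic: T₁V₁^(γ−1) = T₂V₂^(γ−1) ⇒ T₂ = T₁ (V₁/V₂)^(γ−1).
T₂ = 478 × (6.91/138)^(2/3) = 64.94 K.

T₂ ≈ 64.9 K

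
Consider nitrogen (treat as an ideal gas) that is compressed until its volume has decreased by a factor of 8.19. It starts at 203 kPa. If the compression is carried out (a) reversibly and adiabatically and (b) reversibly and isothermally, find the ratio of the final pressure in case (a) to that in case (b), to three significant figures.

For a diatomic ideal gas γ = 7/5.
Isothermal: P_b = P₁(V₁/V₂) = 203×8.19.
Adiabatic: P_a = P₁(V₁/V₂)^γ = 203×8.19^(7/5).
P_a/P_b = (V₁/V₂)^(γ−1) = 8.19^(2/5) = 2.319.

P_adiabatic / P_isothermal ≈ 2.32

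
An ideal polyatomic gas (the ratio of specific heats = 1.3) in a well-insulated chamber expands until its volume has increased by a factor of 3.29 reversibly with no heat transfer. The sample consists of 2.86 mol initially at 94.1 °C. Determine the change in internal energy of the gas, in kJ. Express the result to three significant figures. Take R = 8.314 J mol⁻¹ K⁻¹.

ΔU ≈ -8.74 kJ

Adiabatic: T₁V₁^(γ−1) = T₂V₂^(γ−1) ⇒ T₂ = T₁ (V₁/V₂)^(γ−1).
T₁ = 94.1 °C = 367.2 K.
T₂ = 367.2 × (1/3.29)^(0.3) = 256.9 K.
Q = 0, so ΔU = W_on_gas = nCᵥΔT with Cᵥ = R/(γ−1) = 27.71 J/(mol·K).
ΔU = 2.86 × 27.71 × (256.9 − 367.2) = -8745 J.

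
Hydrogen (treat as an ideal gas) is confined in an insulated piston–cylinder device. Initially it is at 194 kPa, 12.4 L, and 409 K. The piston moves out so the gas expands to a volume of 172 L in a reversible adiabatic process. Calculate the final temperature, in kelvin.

T₂ ≈ 143 K

For a reversible adiabat TV^(γ−1) is constant, so T₂ = T₁ (V₁/V₂)^(γ−1).
γ = 7/5 for a diatomic ideal gas.
T₂ = 409 × (12.4/172)^(2/5) = 142.9 K.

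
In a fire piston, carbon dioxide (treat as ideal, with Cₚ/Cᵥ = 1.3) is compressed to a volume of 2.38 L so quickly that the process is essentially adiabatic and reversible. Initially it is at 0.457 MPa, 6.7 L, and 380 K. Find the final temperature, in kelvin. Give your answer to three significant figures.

T₂ ≈ 518 K

For a reversible adiabat TV^(γ−1) is constant, so T₂ = T₁ (V₁/V₂)^(γ−1).
T₂ = 380 × (6.7/2.38)^(0.3) = 518.4 K.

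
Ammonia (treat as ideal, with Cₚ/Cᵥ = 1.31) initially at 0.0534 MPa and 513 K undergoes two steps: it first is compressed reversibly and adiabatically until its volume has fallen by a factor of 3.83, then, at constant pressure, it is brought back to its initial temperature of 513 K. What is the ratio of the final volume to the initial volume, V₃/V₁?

V₃/V₁ ≈ 0.172

Adiabatic step: V₂/V₁ = 0.2611; T₂ = T₁·3.83^(0.31) = 777.9 K.
Isobaric step: V₃/V₂ = T₃/T₂ = 513/777.9.
V₃/V₁ = (V₂/V₁)(V₃/V₂) = 0.2611 × (513/777.9) = 0.1722.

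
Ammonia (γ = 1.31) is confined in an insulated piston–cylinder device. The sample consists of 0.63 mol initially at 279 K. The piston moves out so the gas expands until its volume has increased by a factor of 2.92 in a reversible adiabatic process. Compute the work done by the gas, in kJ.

W ≈ 1.33 kJ

Adiabatic: T₁V₁^(γ−1) = T₂V₂^(γ−1) ⇒ T₂ = T₁ (V₁/V₂)^(γ−1).
T₂ = 279 × (1/2.92)^(0.31) = 200.1 K.
Q = 0, so ΔU = W_on_gas = nCᵥΔT with Cᵥ = R/(γ−1) = 26.82 J/(mol·K).
ΔU = 0.63 × 26.82 × (200.1 − 279) = -1332 J.
Work done by the gas = −ΔU = 1332 J.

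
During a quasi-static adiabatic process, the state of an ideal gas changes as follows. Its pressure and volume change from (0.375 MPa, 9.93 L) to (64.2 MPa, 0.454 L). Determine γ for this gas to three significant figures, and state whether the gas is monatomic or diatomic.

γ ≈ 1.67; monatomic

PV^γ = const ⇒ γ = ln(P₂/P₁) / ln(V₁/V₂).
γ = ln(64.2/0.375) / ln(9.93/0.454) = 1.667.
γ ≈ 1.67 is close to 5/3, so the gas is monatomic.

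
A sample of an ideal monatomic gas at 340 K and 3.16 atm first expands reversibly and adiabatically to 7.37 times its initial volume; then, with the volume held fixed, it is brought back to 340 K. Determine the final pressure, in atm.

For a monatomic ideal gas γ = 5/3.
Adiabatic step (PV^γ = const): P₂ = 3.16×(1/7.37)^(5/3) = 0.1132 atm; T₂ = 340×(1/7.37)^(2/3) = 89.78 K.
Isochoric: P₃ = P₂(T₃/T₂) = 0.1132 × (340/89.78) = 0.4288 atm.

P₃ ≈ 0.429 atm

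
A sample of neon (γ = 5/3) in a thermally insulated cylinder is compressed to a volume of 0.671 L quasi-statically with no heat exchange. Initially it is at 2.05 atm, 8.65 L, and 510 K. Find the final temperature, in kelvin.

T₂ ≈ 2800 K

For a reversible adiabat TV^(γ−1) is constant, so T₂ = T₁ (V₁/V₂)^(γ−1).
T₂ = 510 × (8.65/0.671)^(2/3) = 2804 K.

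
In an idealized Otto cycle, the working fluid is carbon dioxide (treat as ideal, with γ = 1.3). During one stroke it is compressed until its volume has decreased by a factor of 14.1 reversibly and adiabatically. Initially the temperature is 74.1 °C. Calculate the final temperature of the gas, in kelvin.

T₂ ≈ 768 K

For a reversible adiabat TV^(γ−1) is constant, so T₂ = T₁ (V₁/V₂)^(γ−1).
T₁ = 74.1 °C = 347.2 K.
T₂ = 347.2 × 14.1^(0.3) = 768.1 K.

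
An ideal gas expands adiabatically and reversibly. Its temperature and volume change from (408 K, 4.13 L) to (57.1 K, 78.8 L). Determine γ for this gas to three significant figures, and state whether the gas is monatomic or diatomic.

TV^(γ−1) = const ⇒ γ − 1 = ln(T₂/T₁) / ln(V₁/V₂).
γ = 1 + ln(57.1/408) / ln(4.13/78.8) = 1.667.
γ ≈ 1.67 is close to 5/3, so the gas is monatomic.

γ ≈ 1.67; monatomic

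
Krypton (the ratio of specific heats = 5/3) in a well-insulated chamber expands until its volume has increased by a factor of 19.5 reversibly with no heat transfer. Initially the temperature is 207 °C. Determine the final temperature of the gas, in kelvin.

Adiabatic: T₁V₁^(γ−1) = T₂V₂^(γ−1) ⇒ T₂ = T₁ (V₁/V₂)^(γ−1).
T₁ = 207 °C = 480.1 K.
T₂ = 480.1 × (1/19.5)^(2/3) = 66.28 K.

T₂ ≈ 66.3 K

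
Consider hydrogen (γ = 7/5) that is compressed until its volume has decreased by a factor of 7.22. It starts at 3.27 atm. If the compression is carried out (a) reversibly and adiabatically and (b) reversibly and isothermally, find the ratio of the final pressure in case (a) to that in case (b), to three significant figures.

Isothermal: P_b = P₁(V₁/V₂) = 3.27×7.22.
Adiabatic: P_a = P₁(V₁/V₂)^γ = 3.27×7.22^(7/5).
P_a/P_b = (V₁/V₂)^(γ−1) = 7.22^(2/5) = 2.205.

P_adiabatic / P_isothermal ≈ 2.21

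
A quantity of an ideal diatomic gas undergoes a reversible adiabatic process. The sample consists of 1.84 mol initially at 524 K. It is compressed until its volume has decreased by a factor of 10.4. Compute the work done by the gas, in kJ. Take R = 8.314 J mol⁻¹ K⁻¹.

W ≈ -31.1 kJ

For a reversible adiabat TV^(γ−1) is constant, so T₂ = T₁ (V₁/V₂)^(γ−1).
γ = 7/5 for a diatomic ideal gas, so γ−1 = 2/5.
T₂ = 524 × 10.4^(2/5) = 1337 K.
Q = 0, so ΔU = W_on_gas = nCᵥΔT with Cᵥ = R/(γ−1) = 20.79 J/(mol·K).
ΔU = 1.84 × 20.79 × (1337 − 524) = 31090 J.
Work done by the gas = −ΔU = -31090 J.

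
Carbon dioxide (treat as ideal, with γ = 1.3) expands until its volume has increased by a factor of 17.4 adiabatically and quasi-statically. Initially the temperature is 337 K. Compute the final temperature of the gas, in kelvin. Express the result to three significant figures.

T₂ ≈ 143 K

Adiabatic: T₁V₁^(γ−1) = T₂V₂^(γ−1) ⇒ T₂ = T₁ (V₁/V₂)^(γ−1).
T₂ = 337 × (1/17.4)^(0.3) = 143 K.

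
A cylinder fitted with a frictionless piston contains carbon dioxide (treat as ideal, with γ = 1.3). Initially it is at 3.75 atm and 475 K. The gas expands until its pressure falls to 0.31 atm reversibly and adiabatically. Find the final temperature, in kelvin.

T₂ ≈ 267 K

Along an adiabat T P^((1−γ)/γ) is constant, so T₂ = T₁ (P₂/P₁)^((γ−1)/γ).
T₂ = 475 × (0.31/3.75)^(0.231) = 267.2 K.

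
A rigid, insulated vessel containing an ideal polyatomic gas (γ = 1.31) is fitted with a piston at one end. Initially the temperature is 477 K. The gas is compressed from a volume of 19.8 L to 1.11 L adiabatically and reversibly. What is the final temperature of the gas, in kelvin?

T₂ ≈ 1170 K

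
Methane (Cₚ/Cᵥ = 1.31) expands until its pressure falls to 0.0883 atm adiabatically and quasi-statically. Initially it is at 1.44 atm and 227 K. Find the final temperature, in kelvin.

T₂ ≈ 117 K

Adiabatic: T₂/T₁ = (P₂/P₁)^((γ−1)/γ).
T₂ = 227 × (0.0883/1.44)^(0.237) = 117.3 K.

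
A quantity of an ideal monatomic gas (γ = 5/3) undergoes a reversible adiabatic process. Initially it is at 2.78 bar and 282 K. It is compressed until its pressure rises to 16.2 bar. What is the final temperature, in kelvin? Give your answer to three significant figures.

T₂ ≈ 571 K

Along an adiabat T P^((1−γ)/γ) is constant, so T₂ = T₁ (P₂/P₁)^((γ−1)/γ).
T₂ = 282 × (16.2/2.78)^(2/5) = 570.7 K.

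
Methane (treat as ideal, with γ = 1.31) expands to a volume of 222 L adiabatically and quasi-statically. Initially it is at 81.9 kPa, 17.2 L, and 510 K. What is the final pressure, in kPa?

Since PV^γ is constant along a reversible adiabat, P₂ = P₁ (V₁/V₂)^γ.
P₂ = 81.9 × (17.2/222)^(1.31) = 2.871 kPa.

P₂ ≈ 2.87 kPa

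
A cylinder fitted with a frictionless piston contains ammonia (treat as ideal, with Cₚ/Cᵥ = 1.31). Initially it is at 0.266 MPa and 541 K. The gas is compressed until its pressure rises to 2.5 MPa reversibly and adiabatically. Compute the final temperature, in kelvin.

Adiabatic: T₂/T₁ = (P₂/P₁)^((γ−1)/γ).
T₂ = 541 × (2.5/0.266)^(0.237) = 919.3 K.

T₂ ≈ 919 K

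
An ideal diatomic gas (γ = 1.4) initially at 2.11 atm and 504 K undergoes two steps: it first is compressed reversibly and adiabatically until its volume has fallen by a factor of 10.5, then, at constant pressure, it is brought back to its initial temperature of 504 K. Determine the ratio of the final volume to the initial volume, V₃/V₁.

Adiabatic step: V₂/V₁ = 0.09524; T₂ = T₁·10.5^(0.4) = 1291 K.
Isobaric step: V₃/V₂ = T₃/T₂ = 504/1291.
V₃/V₁ = (V₂/V₁)(V₃/V₂) = 0.09524 × (504/1291) = 0.03718.

V₃/V₁ ≈ 0.0372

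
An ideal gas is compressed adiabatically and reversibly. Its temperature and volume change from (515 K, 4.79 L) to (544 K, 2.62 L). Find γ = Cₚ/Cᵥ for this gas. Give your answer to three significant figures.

γ ≈ 1.09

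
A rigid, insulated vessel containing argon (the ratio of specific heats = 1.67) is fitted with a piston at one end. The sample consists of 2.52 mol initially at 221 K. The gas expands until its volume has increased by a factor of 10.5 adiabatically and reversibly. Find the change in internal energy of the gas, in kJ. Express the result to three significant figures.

ΔU ≈ -5.48 kJ

For a reversible adiabat TV^(γ−1) is constant, so T₂ = T₁ (V₁/V₂)^(γ−1).
T₂ = 221 × (1/10.5)^(0.67) = 45.73 K.
Q = 0, so ΔU = W_on_gas = nCᵥΔT with Cᵥ = R/(γ−1) = 12.41 J/(mol·K).
ΔU = 2.52 × 12.41 × (45.73 − 221) = -5481 J.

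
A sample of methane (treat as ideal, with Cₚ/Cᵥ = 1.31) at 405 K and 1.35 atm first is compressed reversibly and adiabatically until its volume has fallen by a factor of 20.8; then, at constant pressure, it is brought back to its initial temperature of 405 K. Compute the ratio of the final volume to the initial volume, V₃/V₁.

V₃/V₁ ≈ 0.0188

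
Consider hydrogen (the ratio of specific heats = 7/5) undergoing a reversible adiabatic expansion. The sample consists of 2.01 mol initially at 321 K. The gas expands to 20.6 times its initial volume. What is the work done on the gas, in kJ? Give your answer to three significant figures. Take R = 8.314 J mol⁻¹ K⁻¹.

W ≈ -9.41 kJ

Adiabatic: T₁V₁^(γ−1) = T₂V₂^(γ−1) ⇒ T₂ = T₁ (V₁/V₂)^(γ−1).
T₂ = 321 × (1/20.6)^(2/5) = 95.71 K.
Q = 0, so ΔU = W_on_gas = nCᵥΔT with Cᵥ = R/(γ−1) = 20.79 J/(mol·K).
ΔU = 2.01 × 20.79 × (95.71 − 321) = -9412 J.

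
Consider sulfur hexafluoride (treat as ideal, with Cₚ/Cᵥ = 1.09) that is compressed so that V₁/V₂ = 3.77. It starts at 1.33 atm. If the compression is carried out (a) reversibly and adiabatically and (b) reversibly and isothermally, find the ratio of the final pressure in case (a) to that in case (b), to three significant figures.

Isothermal: P_b = P₁(V₁/V₂) = 1.33×3.77.
Adiabatic: P_a = P₁(V₁/V₂)^γ = 1.33×3.77^(1.09).
P_a/P_b = (V₁/V₂)^(γ−1) = 3.77^(0.09) = 1.127.

P_adiabatic / P_isothermal ≈ 1.13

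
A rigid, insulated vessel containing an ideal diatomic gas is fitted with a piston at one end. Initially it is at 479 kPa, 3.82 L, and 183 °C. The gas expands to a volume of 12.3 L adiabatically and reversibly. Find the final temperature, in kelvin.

For a reversible adiabat TV^(γ−1) is constant, so T₂ = T₁ (V₁/V₂)^(γ−1).
γ = 7/5 for a diatomic ideal gas.
T₁ = 183 °C = 456.1 K.
T₂ = 456.1 × (3.82/12.3)^(2/5) = 285.7 K.

T₂ ≈ 286 K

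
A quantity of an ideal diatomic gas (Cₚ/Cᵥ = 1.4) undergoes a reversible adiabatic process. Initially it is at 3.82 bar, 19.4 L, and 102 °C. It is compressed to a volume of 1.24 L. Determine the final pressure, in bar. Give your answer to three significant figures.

Since PV^γ is constant along a reversible adiabat, P₂ = P₁ (V₁/V₂)^γ.
P₂ = 3.82 × (19.4/1.24)^(1.4) = 179.6 bar.

P₂ ≈ 180 bar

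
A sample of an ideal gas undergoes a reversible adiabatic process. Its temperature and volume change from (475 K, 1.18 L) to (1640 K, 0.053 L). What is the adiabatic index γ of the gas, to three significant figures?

TV^(γ−1) = const ⇒ γ − 1 = ln(T₂/T₁) / ln(V₁/V₂).
γ = 1 + ln(1640/475) / ln(1.18/0.053) = 1.399.

γ ≈ 1.40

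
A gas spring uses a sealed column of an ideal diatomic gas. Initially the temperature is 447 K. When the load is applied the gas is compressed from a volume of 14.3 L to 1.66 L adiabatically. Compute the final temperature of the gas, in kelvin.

For a reversible adiabat TV^(γ−1) is constant, so T₂ = T₁ (V₁/V₂)^(γ−1).
For a diatomic ideal gas γ = 7/5, so γ−1 = 2/5.
T₂ = 447 × (14.3/1.66)^(2/5) = 1058 K.

T₂ ≈ 1060 K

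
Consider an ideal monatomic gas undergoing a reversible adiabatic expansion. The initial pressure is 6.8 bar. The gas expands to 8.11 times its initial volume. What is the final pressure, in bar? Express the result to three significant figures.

P₂ ≈ 0.208 bar

Adiabatic: P₁V₁^γ = P₂V₂^γ ⇒ P₂ = P₁ (V₁/V₂)^γ.
For a monatomic ideal gas γ = 5/3.
P₂ = 6.8 × (1/8.11)^(5/3) = 0.2077 bar.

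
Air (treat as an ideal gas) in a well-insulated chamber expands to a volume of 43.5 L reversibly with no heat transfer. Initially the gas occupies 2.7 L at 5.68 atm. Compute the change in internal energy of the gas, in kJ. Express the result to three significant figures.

ΔU ≈ -2.61 kJ

γ = 7/5 for a diatomic ideal gas.
P₂ = P₁(V₁/V₂)^γ = 5.68×(2.7/43.5)^(7/5) = 0.116 atm.
For a reversible adiabat, W_by_gas = (P₁V₁ − P₂V₂)/(γ−1).
W_by = (575500×0.0027 − 11750×0.0435) / (2/5) = 2607 J.
Q = 0 ⇒ ΔU = −W_by = -2607 J.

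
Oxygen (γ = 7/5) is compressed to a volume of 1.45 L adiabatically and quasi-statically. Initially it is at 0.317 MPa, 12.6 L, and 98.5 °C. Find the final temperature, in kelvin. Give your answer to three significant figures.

T₂ ≈ 883 K

For a reversible adiabat TV^(γ−1) is constant, so T₂ = T₁ (V₁/V₂)^(γ−1).
T₁ = 98.5 °C = 371.6 K.
T₂ = 371.6 × (12.6/1.45)^(2/5) = 882.5 K.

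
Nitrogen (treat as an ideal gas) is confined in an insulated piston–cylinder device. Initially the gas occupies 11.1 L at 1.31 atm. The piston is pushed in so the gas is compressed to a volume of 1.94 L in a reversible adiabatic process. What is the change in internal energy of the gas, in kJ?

γ = 7/5 for a diatomic ideal gas.
P₂ = P₁(V₁/V₂)^γ = 1.31×(11.1/1.94)^(7/5) = 15.06 atm.
For a reversible adiabat, W_by_gas = (P₁V₁ − P₂V₂)/(γ−1).
W_by = (132700×0.0111 − 1.526×10^6×0.00194) / (2/5) = -3717 J.
Q = 0 ⇒ ΔU = −W_by = 3717 J.

ΔU ≈ 3.72 kJ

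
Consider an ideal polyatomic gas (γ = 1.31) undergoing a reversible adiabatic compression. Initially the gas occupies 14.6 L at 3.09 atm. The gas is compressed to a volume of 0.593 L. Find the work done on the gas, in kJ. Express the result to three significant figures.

W ≈ 25.1 kJ

P₂ = P₁(V₁/V₂)^γ = 3.09×(14.6/0.593)^(1.31) = 205.4 atm.
For a reversible adiabat, W_by_gas = (P₁V₁ − P₂V₂)/(γ−1).
W_by = (313100×0.0146 − 2.081×10^7×0.000593) / (0.31) = -25060 J.
W_on_gas = −W_by = 25060 J.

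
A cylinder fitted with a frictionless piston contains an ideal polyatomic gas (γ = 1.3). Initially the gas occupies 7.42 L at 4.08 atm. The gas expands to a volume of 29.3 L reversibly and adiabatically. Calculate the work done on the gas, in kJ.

W ≈ -3.45 kJ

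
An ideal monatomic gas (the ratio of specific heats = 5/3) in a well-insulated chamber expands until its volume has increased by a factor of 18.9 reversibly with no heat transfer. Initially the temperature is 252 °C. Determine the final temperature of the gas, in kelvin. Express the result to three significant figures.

T₂ ≈ 74.0 K

Adiabatic: T₁V₁^(γ−1) = T₂V₂^(γ−1) ⇒ T₂ = T₁ (V₁/V₂)^(γ−1).
T₁ = 252 °C = 525.1 K.
T₂ = 525.1 × (1/18.9)^(2/3) = 74.01 K.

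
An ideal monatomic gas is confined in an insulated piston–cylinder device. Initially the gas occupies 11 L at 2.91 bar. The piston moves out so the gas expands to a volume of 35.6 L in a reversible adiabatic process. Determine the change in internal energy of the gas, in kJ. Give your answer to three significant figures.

ΔU ≈ -2.61 kJ

γ = 5/3 for a monatomic ideal gas.
P₂ = P₁(V₁/V₂)^γ = 2.91×(11/35.6)^(5/3) = 0.411 bar.
For a reversible adiabat, W_by_gas = (P₁V₁ − P₂V₂)/(γ−1).
W_by = (291000×0.011 − 41100×0.0356) / (2/3) = 2607 J.
Q = 0 ⇒ ΔU = −W_by = -2607 J.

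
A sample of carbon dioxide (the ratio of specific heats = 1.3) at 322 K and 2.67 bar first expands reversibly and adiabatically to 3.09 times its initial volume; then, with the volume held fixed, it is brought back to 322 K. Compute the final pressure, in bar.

P₃ ≈ 0.864 bar

Adiabatic step (PV^γ = const): P₂ = 2.67×(1/3.09)^(1.3) = 0.616 bar; T₂ = 322×(1/3.09)^(0.3) = 229.5 K.
Isochoric: P₃ = P₂(T₃/T₂) = 0.616 × (322/229.5) = 0.8641 bar.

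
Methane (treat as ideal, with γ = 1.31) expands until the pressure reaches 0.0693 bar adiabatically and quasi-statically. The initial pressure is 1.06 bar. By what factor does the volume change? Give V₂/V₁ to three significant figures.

V₂/V₁ ≈ 8.02

From PV^γ = const, V₂/V₁ = (P₁/P₂)^(1/γ).
V₂/V₁ = (1.06/0.0693)^(0.763) = 8.021.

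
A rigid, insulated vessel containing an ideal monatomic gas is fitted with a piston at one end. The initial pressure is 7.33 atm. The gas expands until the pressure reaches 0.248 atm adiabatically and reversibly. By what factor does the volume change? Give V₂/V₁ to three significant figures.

V₂/V₁ ≈ 7.63

From PV^γ = const, V₂/V₁ = (P₁/P₂)^(1/γ).
For a monatomic ideal gas γ = 5/3.
V₂/V₁ = (7.33/0.248)^(3/5) = 7.628.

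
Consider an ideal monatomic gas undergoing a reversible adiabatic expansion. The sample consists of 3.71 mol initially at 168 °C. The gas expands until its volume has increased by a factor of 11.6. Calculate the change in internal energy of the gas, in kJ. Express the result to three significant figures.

ΔU ≈ -16.4 kJ

Adiabatic: T₁V₁^(γ−1) = T₂V₂^(γ−1) ⇒ T₂ = T₁ (V₁/V₂)^(γ−1).
γ = 5/3 for a monatomic ideal gas, so γ−1 = 2/3.
T₁ = 168 °C = 441.1 K.
T₂ = 441.1 × (1/11.6)^(2/3) = 86.09 K.
Q = 0, so ΔU = W_on_gas = nCᵥΔT with Cᵥ = R/(γ−1) = 12.47 J/(mol·K).
ΔU = 3.71 × 12.47 × (86.09 − 441.1) = -16430 J.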